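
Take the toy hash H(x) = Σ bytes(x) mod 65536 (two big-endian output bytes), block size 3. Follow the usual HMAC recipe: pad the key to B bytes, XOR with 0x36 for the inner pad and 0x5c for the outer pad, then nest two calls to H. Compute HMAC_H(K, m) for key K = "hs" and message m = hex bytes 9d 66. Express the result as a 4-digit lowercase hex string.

Key "hs" = 68 73 is 2 bytes ≤ B = 3; zero-pad to 3 bytes: K' = 68 73 00.
K' ⊕ ipad = 5e 45 36.  K' ⊕ opad = 34 2f 5c.
Inner input = (K'⊕ipad) ∥ m = 5e 45 36 ∥ 9d 66.
Inner hash: sum = 94+69+54+157+102 = 476 → 01 dc.
Outer input = (K'⊕opad) ∥ inner = 34 2f 5c ∥ 01 dc.
Outer hash (tag): sum = 52+47+92+1+220 = 412 → 01 9c.

019c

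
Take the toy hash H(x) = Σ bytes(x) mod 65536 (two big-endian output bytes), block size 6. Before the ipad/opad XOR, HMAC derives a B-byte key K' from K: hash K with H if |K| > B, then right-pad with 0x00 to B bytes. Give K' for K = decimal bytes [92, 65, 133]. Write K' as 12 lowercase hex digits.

Key decimal bytes [92, 65, 133] = 5c 41 85 is 3 bytes ≤ B = 6; zero-pad to 6 bytes: K' = 5c 41 85 00 00 00.

5c4185000000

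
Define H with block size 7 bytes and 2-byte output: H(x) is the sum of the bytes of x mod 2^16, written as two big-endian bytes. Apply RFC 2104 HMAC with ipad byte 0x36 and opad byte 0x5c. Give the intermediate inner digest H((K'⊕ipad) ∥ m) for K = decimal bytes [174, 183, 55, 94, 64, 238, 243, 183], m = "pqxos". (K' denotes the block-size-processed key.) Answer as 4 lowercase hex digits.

045f

Key decimal bytes [174, 183, 55, 94, 64, 238, 243, 183] = ae b7 37 5e 40 ee f3 b7 is 8 bytes > B = 7, so hash it first: H(key) = 04 d2, then zero-pad to 7 bytes: K' = 04 d2 00 00 00 00 00.
K' ⊕ ipad = 32 e4 36 36 36 36 36.
Inner input = 32 e4 36 36 36 36 36 ∥ 70 71 78 6f 73.
Inner hash: sum = 50+228+54+54+54+54+54+112+113+120+111+115 = 1119 → 04 5f.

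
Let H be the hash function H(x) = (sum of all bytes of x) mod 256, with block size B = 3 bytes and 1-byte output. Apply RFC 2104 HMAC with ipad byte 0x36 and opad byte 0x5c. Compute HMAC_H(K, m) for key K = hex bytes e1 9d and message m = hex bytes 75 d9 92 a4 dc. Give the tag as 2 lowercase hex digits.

Key hex bytes e1 9d is 2 bytes ≤ B = 3; zero-pad to 3 bytes: K' = e1 9d 00.
K' ⊕ ipad = d7 ab 36.  K' ⊕ opad = bd c1 5c.
Inner input = (K'⊕ipad) ∥ m = d7 ab 36 ∥ 75 d9 92 a4 dc.
Inner hash: sum = 215+171+54+117+217+146+164+220 = 1304; mod 256 = 24 → 18.
Outer input = (K'⊕opad) ∥ inner = bd c1 5c ∥ 18.
Outer hash (tag): sum = 189+193+92+24 = 498; mod 256 = 242 → f2.

f2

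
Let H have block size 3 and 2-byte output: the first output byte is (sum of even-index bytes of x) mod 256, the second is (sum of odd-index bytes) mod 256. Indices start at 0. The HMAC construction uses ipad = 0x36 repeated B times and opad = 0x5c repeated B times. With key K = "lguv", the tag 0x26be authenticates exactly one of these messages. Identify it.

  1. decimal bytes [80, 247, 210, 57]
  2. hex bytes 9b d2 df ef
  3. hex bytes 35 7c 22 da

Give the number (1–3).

Key "lguv" = 6c 67 75 76 is 4 bytes > B = 3, so hash it first: H(key) = e1 dd, then zero-pad to 3 bytes: K' = e1 dd 00.
K' ⊕ ipad = d7 eb 36; K' ⊕ opad = bd 81 5c.
m1: inner = H(d7 eb 36 50 f7 d2 39) = 3d 0d; tag = H(bd 81 5c 3d 0d) = 26be ← matches
m2: inner = H(d7 eb 36 9b d2 df ef) = ce 65; tag = H(bd 81 5c ce 65) = 7e4f
m3: inner = H(d7 eb 36 35 7c 22 da) = 63 42; tag = H(bd 81 5c 63 42) = 5be4

1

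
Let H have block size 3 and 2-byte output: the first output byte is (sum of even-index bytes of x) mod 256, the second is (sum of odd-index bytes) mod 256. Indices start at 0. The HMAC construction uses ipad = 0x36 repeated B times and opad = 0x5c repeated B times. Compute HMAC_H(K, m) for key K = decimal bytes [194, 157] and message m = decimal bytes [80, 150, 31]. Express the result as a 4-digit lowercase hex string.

1481

Key decimal bytes [194, 157] = c2 9d is 2 bytes ≤ B = 3; zero-pad to 3 bytes: K' = c2 9d 00.
K' ⊕ ipad = f4 ab 36.  K' ⊕ opad = 9e c1 5c.
Inner input = (K'⊕ipad) ∥ m = f4 ab 36 ∥ 50 96 1f.
Inner hash: even-index sum = 448 mod 256 = 192; odd-index sum = 282 mod 256 = 26 → c0 1a.
Outer input = (K'⊕opad) ∥ inner = 9e c1 5c ∥ c0 1a.
Outer hash (tag): even-index sum = 276 mod 256 = 20; odd-index sum = 385 mod 256 = 129 → 14 81.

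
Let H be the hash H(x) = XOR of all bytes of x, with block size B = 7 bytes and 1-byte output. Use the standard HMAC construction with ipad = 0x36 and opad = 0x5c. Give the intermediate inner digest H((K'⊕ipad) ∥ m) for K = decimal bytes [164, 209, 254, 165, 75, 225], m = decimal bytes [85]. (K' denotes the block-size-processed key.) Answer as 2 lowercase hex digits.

Key decimal bytes [164, 209, 254, 165, 75, 225] = a4 d1 fe a5 4b e1 is 6 bytes ≤ B = 7; zero-pad to 7 bytes: K' = a4 d1 fe a5 4b e1 00.
K' ⊕ ipad = 92 e7 c8 93 7d d7 36.
Inner input = 92 e7 c8 93 7d d7 36 ∥ 55.
Inner hash: XOR 92⊕e7⊕c8⊕93⊕7d⊕d7⊕36⊕55 = e7.

e7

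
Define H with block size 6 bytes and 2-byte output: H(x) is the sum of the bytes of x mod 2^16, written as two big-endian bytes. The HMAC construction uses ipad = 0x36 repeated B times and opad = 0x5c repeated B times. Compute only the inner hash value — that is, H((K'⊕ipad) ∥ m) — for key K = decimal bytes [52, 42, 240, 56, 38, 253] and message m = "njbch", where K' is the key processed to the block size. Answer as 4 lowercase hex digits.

Key decimal bytes [52, 42, 240, 56, 38, 253] = 34 2a f0 38 26 fd is exactly B = 6 bytes: K' = 34 2a f0 38 26 fd.
K' ⊕ ipad = 02 1c c6 0e 10 cb.
Inner input = 02 1c c6 0e 10 cb ∥ 6e 6a 62 63 68.
Inner hash: sum = 2+28+198+14+16+203+110+106+98+99+104 = 978 → 03 d2.

03d2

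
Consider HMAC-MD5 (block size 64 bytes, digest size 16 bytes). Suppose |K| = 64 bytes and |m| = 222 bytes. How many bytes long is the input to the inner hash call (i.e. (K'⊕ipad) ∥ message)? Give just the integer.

Key is 64 ≤ 64 bytes, zero-padded: |K'| = 64.
Inner input = (K'⊕ipad) ∥ m → 64 + 222 = 286 bytes.

286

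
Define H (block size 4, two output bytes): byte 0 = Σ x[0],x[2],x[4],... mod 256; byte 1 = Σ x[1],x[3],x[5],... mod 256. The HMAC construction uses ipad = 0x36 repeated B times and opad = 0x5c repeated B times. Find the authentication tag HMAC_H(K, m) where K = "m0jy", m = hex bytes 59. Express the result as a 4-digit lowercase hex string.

77e6

Key "m0jy" = 6d 30 6a 79 is exactly B = 4 bytes: K' = 6d 30 6a 79.
K' ⊕ ipad = 5b 06 5c 4f.  K' ⊕ opad = 31 6c 36 25.
Inner input = (K'⊕ipad) ∥ m = 5b 06 5c 4f ∥ 59.
Inner hash: even-index sum = 272 mod 256 = 16; odd-index sum = 85 mod 256 = 85 → 10 55.
Outer input = (K'⊕opad) ∥ inner = 31 6c 36 25 ∥ 10 55.
Outer hash (tag): even-index sum = 119 mod 256 = 119; odd-index sum = 230 mod 256 = 230 → 77 e6.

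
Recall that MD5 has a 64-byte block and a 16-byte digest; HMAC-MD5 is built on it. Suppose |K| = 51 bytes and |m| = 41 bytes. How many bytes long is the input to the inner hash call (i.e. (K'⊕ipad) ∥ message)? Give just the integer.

Key is 51 ≤ 64 bytes, zero-padded: |K'| = 64.
Inner input = (K'⊕ipad) ∥ m → 64 + 41 = 105 bytes.

105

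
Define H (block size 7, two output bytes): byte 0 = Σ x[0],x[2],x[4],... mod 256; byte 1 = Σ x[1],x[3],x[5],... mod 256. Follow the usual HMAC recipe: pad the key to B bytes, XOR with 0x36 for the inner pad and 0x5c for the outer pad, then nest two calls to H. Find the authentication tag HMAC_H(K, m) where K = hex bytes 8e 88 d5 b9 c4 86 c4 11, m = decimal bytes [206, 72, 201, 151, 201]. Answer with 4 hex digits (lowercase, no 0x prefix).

859a

Key hex bytes 8e 88 d5 b9 c4 86 c4 11 is 8 bytes > B = 7, so hash it first: H(key) = eb d8, then zero-pad to 7 bytes: K' = eb d8 00 00 00 00 00.
K' ⊕ ipad = dd ee 36 36 36 36 36.  K' ⊕ opad = b7 84 5c 5c 5c 5c 5c.
Inner input = (K'⊕ipad) ∥ m = dd ee 36 36 36 36 36 ∥ ce 48 c9 97 c9.
Inner hash: even-index sum = 606 mod 256 = 94; odd-index sum = 954 mod 256 = 186 → 5e ba.
Outer input = (K'⊕opad) ∥ inner = b7 84 5c 5c 5c 5c 5c ∥ 5e ba.
Outer hash (tag): even-index sum = 645 mod 256 = 133; odd-index sum = 410 mod 256 = 154 → 85 9a.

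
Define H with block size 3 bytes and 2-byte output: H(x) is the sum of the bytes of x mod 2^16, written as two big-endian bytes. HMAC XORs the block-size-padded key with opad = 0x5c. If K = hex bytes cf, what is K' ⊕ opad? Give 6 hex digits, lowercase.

935c5c

Key hex bytes cf is 1 byte ≤ B = 3; zero-pad to 3 bytes: K' = cf 00 00.
XOR each byte with 0x5c: cf⊕5c=93, 00⊕5c=5c, 00⊕5c=5c.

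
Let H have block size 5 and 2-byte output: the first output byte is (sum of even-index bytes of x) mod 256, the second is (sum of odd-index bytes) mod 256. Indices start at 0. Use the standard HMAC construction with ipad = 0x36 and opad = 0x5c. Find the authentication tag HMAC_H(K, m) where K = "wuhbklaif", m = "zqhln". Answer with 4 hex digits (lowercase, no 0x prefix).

25bc

Key "wuhbklaif" = 77 75 68 62 6b 6c 61 69 66 is 9 bytes > B = 5, so hash it first: H(key) = 11 ac, then zero-pad to 5 bytes: K' = 11 ac 00 00 00.
K' ⊕ ipad = 27 9a 36 36 36.  K' ⊕ opad = 4d f0 5c 5c 5c.
Inner input = (K'⊕ipad) ∥ m = 27 9a 36 36 36 ∥ 7a 71 68 6c 6e.
Inner hash: even-index sum = 368 mod 256 = 112; odd-index sum = 544 mod 256 = 32 → 70 20.
Outer input = (K'⊕opad) ∥ inner = 4d f0 5c 5c 5c ∥ 70 20.
Outer hash (tag): even-index sum = 293 mod 256 = 37; odd-index sum = 444 mod 256 = 188 → 25 bc.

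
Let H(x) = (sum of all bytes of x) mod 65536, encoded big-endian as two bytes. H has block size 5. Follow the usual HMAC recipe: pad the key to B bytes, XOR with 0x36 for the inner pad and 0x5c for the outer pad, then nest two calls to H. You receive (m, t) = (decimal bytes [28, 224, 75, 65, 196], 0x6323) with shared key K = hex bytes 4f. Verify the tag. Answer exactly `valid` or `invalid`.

Key hex bytes 4f is 1 byte ≤ B = 5; zero-pad to 5 bytes: K' = 4f 00 00 00 00.
K' ⊕ ipad = 79 36 36 36 36; K' ⊕ opad = 13 5c 5c 5c 5c.
Inner hash: sum = 121+54+54+54+54+28+224+75+65+196 = 925 → 03 9d.
Outer hash (recomputed tag): sum = 19+92+92+92+92+3+157 = 547 → 02 23.
Recomputed tag = 0223; claimed = 6323 → mismatch.

invalid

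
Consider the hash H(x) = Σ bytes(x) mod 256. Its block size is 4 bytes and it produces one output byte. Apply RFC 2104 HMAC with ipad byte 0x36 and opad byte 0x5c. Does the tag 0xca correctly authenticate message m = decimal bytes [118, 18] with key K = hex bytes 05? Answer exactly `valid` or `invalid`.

Key hex bytes 05 is 1 byte ≤ B = 4; zero-pad to 4 bytes: K' = 05 00 00 00.
K' ⊕ ipad = 33 36 36 36; K' ⊕ opad = 59 5c 5c 5c.
Inner hash: sum = 51+54+54+54+118+18 = 349; mod 256 = 93 → 5d.
Outer hash (recomputed tag): sum = 89+92+92+92+93 = 458; mod 256 = 202 → ca.
Recomputed tag = ca; claimed = ca → match.

valid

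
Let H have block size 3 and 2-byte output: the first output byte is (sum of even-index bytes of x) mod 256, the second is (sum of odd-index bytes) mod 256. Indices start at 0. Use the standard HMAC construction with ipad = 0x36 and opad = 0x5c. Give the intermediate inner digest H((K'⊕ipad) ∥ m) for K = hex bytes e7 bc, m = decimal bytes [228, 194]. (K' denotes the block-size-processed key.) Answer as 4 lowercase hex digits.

Key hex bytes e7 bc is 2 bytes ≤ B = 3; zero-pad to 3 bytes: K' = e7 bc 00.
K' ⊕ ipad = d1 8a 36.
Inner input = d1 8a 36 ∥ e4 c2.
Inner hash: even-index sum = 457 mod 256 = 201; odd-index sum = 366 mod 256 = 110 → c9 6e.

c96e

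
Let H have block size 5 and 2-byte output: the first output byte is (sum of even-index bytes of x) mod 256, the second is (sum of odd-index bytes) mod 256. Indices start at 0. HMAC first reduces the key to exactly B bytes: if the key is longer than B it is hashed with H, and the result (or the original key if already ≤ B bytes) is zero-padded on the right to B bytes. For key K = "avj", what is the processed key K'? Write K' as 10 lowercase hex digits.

61766a0000

Key "avj" = 61 76 6a is 3 bytes ≤ B = 5; zero-pad to 5 bytes: K' = 61 76 6a 00 00.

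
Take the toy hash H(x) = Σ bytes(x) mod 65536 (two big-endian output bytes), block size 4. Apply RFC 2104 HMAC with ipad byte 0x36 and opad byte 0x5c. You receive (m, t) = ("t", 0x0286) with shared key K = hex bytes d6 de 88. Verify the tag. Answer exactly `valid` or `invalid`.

invalid

Key hex bytes d6 de 88 is 3 bytes ≤ B = 4; zero-pad to 4 bytes: K' = d6 de 88 00.
K' ⊕ ipad = e0 e8 be 36; K' ⊕ opad = 8a 82 d4 5c.
Inner hash: sum = 224+232+190+54+116 = 816 → 03 30.
Outer hash (recomputed tag): sum = 138+130+212+92+3+48 = 623 → 02 6f.
Recomputed tag = 026f; claimed = 0286 → mismatch.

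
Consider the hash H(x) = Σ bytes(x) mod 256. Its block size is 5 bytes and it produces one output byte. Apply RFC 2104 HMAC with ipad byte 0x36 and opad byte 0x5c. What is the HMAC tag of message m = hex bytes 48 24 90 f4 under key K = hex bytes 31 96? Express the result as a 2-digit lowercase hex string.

84

Key hex bytes 31 96 is 2 bytes ≤ B = 5; zero-pad to 5 bytes: K' = 31 96 00 00 00.
K' ⊕ ipad = 07 a0 36 36 36.  K' ⊕ opad = 6d ca 5c 5c 5c.
Inner input = (K'⊕ipad) ∥ m = 07 a0 36 36 36 ∥ 48 24 90 f4.
Inner hash: sum = 7+160+54+54+54+72+36+144+244 = 825; mod 256 = 57 → 39.
Outer input = (K'⊕opad) ∥ inner = 6d ca 5c 5c 5c ∥ 39.
Outer hash (tag): sum = 109+202+92+92+92+57 = 644; mod 256 = 132 → 84.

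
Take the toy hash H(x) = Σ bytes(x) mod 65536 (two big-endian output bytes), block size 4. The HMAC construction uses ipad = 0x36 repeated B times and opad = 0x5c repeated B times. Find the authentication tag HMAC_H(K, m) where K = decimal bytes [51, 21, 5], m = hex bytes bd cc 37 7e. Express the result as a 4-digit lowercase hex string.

Key decimal bytes [51, 21, 5] = 33 15 05 is 3 bytes ≤ B = 4; zero-pad to 4 bytes: K' = 33 15 05 00.
K' ⊕ ipad = 05 23 33 36.  K' ⊕ opad = 6f 49 59 5c.
Inner input = (K'⊕ipad) ∥ m = 05 23 33 36 ∥ bd cc 37 7e.
Inner hash: sum = 5+35+51+54+189+204+55+126 = 719 → 02 cf.
Outer input = (K'⊕opad) ∥ inner = 6f 49 59 5c ∥ 02 cf.
Outer hash (tag): sum = 111+73+89+92+2+207 = 574 → 02 3e.

023e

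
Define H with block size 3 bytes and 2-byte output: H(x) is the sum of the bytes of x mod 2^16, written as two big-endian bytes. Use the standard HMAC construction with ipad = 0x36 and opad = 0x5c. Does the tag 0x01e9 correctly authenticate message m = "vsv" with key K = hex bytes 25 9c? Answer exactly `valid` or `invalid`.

valid

Key hex bytes 25 9c is 2 bytes ≤ B = 3; zero-pad to 3 bytes: K' = 25 9c 00.
K' ⊕ ipad = 13 aa 36; K' ⊕ opad = 79 c0 5c.
Inner hash: sum = 19+170+54+118+115+118 = 594 → 02 52.
Outer hash (recomputed tag): sum = 121+192+92+2+82 = 489 → 01 e9.
Recomputed tag = 01e9; claimed = 01e9 → match.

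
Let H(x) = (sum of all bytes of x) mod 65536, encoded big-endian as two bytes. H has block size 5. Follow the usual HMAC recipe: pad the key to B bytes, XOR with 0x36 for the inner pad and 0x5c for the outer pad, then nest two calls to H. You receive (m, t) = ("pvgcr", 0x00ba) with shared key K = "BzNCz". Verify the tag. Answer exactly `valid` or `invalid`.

Key "BzNCz" = 42 7a 4e 43 7a is exactly B = 5 bytes: K' = 42 7a 4e 43 7a.
K' ⊕ ipad = 74 4c 78 75 4c; K' ⊕ opad = 1e 26 12 1f 26.
Inner hash: sum = 116+76+120+117+76+112+118+103+99+114 = 1051 → 04 1b.
Outer hash (recomputed tag): sum = 30+38+18+31+38+4+27 = 186 → 00 ba.
Recomputed tag = 00ba; claimed = 00ba → match.

valid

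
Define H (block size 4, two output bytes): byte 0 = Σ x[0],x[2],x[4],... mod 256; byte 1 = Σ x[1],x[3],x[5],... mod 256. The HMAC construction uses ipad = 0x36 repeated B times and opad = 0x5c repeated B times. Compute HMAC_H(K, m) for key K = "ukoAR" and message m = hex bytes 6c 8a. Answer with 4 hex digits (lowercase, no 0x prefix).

68a6

Key "ukoAR" = 75 6b 6f 41 52 is 5 bytes > B = 4, so hash it first: H(key) = 36 ac, then zero-pad to 4 bytes: K' = 36 ac 00 00.
K' ⊕ ipad = 00 9a 36 36.  K' ⊕ opad = 6a f0 5c 5c.
Inner input = (K'⊕ipad) ∥ m = 00 9a 36 36 ∥ 6c 8a.
Inner hash: even-index sum = 162 mod 256 = 162; odd-index sum = 346 mod 256 = 90 → a2 5a.
Outer input = (K'⊕opad) ∥ inner = 6a f0 5c 5c ∥ a2 5a.
Outer hash (tag): even-index sum = 360 mod 256 = 104; odd-index sum = 422 mod 256 = 166 → 68 a6.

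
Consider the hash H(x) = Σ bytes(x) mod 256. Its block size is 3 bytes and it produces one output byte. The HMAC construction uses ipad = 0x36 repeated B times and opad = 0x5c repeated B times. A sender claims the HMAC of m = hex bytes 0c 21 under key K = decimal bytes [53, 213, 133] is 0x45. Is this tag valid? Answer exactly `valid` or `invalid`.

Key decimal bytes [53, 213, 133] = 35 d5 85 is exactly B = 3 bytes: K' = 35 d5 85.
K' ⊕ ipad = 03 e3 b3; K' ⊕ opad = 69 89 d9.
Inner hash: sum = 3+227+179+12+33 = 454; mod 256 = 198 → c6.
Outer hash (recomputed tag): sum = 105+137+217+198 = 657; mod 256 = 145 → 91.
Recomputed tag = 91; claimed = 45 → mismatch.

invalid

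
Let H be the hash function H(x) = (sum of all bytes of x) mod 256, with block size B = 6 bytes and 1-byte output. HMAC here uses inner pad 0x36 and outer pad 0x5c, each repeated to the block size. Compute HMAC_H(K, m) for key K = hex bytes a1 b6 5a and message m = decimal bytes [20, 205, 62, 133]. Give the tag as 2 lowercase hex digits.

Key hex bytes a1 b6 5a is 3 bytes ≤ B = 6; zero-pad to 6 bytes: K' = a1 b6 5a 00 00 00.
K' ⊕ ipad = 97 80 6c 36 36 36.  K' ⊕ opad = fd ea 06 5c 5c 5c.
Inner input = (K'⊕ipad) ∥ m = 97 80 6c 36 36 36 ∥ 14 cd 3e 85.
Inner hash: sum = 151+128+108+54+54+54+20+205+62+133 = 969; mod 256 = 201 → c9.
Outer input = (K'⊕opad) ∥ inner = fd ea 06 5c 5c 5c ∥ c9.
Outer hash (tag): sum = 253+234+6+92+92+92+201 = 970; mod 256 = 202 → ca.

ca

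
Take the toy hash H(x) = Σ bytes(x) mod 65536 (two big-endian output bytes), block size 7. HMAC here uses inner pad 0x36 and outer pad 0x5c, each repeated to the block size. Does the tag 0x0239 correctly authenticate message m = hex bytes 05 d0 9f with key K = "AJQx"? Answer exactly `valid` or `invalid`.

valid

Key "AJQx" = 41 4a 51 78 is 4 bytes ≤ B = 7; zero-pad to 7 bytes: K' = 41 4a 51 78 00 00 00.
K' ⊕ ipad = 77 7c 67 4e 36 36 36; K' ⊕ opad = 1d 16 0d 24 5c 5c 5c.
Inner hash: sum = 119+124+103+78+54+54+54+5+208+159 = 958 → 03 be.
Outer hash (recomputed tag): sum = 29+22+13+36+92+92+92+3+190 = 569 → 02 39.
Recomputed tag = 0239; claimed = 0239 → match.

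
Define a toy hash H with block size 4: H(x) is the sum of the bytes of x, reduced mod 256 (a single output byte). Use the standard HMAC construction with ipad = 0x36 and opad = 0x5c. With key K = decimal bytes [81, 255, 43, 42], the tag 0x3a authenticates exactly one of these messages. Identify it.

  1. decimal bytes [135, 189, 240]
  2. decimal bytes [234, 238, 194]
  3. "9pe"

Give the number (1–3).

1

Key decimal bytes [81, 255, 43, 42] = 51 ff 2b 2a is exactly B = 4 bytes: K' = 51 ff 2b 2a.
K' ⊕ ipad = 67 c9 1d 1c; K' ⊕ opad = 0d a3 77 76.
m1: inner = H(67 c9 1d 1c 87 bd f0) = 9d; tag = H(0d a3 77 76 9d) = 3a ← matches
m2: inner = H(67 c9 1d 1c ea ee c2) = 03; tag = H(0d a3 77 76 03) = a0
m3: inner = H(67 c9 1d 1c 39 70 65) = 77; tag = H(0d a3 77 76 77) = 14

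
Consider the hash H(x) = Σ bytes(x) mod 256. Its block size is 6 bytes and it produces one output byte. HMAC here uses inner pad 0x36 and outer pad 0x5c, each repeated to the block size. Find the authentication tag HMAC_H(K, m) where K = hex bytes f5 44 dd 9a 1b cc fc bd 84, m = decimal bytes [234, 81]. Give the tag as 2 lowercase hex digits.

Key hex bytes f5 44 dd 9a 1b cc fc bd 84 is 9 bytes > B = 6, so hash it first: H(key) = d4, then zero-pad to 6 bytes: K' = d4 00 00 00 00 00.
K' ⊕ ipad = e2 36 36 36 36 36.  K' ⊕ opad = 88 5c 5c 5c 5c 5c.
Inner input = (K'⊕ipad) ∥ m = e2 36 36 36 36 36 ∥ ea 51.
Inner hash: sum = 226+54+54+54+54+54+234+81 = 811; mod 256 = 43 → 2b.
Outer input = (K'⊕opad) ∥ inner = 88 5c 5c 5c 5c 5c ∥ 2b.
Outer hash (tag): sum = 136+92+92+92+92+92+43 = 639; mod 256 = 127 → 7f.

7f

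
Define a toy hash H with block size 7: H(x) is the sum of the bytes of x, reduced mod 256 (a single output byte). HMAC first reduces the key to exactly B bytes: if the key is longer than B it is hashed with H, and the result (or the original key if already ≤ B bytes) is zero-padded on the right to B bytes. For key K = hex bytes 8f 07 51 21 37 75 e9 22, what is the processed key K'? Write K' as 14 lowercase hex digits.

|K| = 8 > B = 7, so first hash the key.
H(K): sum = 143+7+81+33+55+117+233+34 = 703; mod 256 = 191 → bf.
Zero-pad H(K) = bf to 7 bytes: K' = bf 00 00 00 00 00 00.

bf000000000000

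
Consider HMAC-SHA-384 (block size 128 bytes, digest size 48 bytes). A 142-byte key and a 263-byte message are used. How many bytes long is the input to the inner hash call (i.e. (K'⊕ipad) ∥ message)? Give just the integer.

Key is 142 > 128 bytes, so it is hashed to 48 bytes then zero-padded to 128: |K'| = 128.
Inner input = (K'⊕ipad) ∥ m → 128 + 263 = 391 bytes.

391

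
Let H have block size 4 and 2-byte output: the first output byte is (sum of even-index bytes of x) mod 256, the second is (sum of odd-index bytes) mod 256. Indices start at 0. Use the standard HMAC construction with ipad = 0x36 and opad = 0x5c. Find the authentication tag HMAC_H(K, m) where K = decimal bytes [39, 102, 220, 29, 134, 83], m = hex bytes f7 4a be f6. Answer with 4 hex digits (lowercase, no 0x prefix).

Key decimal bytes [39, 102, 220, 29, 134, 83] = 27 66 dc 1d 86 53 is 6 bytes > B = 4, so hash it first: H(key) = 89 d6, then zero-pad to 4 bytes: K' = 89 d6 00 00.
K' ⊕ ipad = bf e0 36 36.  K' ⊕ opad = d5 8a 5c 5c.
Inner input = (K'⊕ipad) ∥ m = bf e0 36 36 ∥ f7 4a be f6.
Inner hash: even-index sum = 682 mod 256 = 170; odd-index sum = 598 mod 256 = 86 → aa 56.
Outer input = (K'⊕opad) ∥ inner = d5 8a 5c 5c ∥ aa 56.
Outer hash (tag): even-index sum = 475 mod 256 = 219; odd-index sum = 316 mod 256 = 60 → db 3c.

db3c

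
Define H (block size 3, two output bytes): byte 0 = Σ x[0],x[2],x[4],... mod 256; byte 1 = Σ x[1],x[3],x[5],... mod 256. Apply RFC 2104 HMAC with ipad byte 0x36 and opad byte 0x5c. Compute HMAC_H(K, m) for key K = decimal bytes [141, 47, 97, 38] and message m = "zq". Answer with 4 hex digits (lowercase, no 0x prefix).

eb88

Key decimal bytes [141, 47, 97, 38] = 8d 2f 61 26 is 4 bytes > B = 3, so hash it first: H(key) = ee 55, then zero-pad to 3 bytes: K' = ee 55 00.
K' ⊕ ipad = d8 63 36.  K' ⊕ opad = b2 09 5c.
Inner input = (K'⊕ipad) ∥ m = d8 63 36 ∥ 7a 71.
Inner hash: even-index sum = 383 mod 256 = 127; odd-index sum = 221 mod 256 = 221 → 7f dd.
Outer input = (K'⊕opad) ∥ inner = b2 09 5c ∥ 7f dd.
Outer hash (tag): even-index sum = 491 mod 256 = 235; odd-index sum = 136 mod 256 = 136 → eb 88.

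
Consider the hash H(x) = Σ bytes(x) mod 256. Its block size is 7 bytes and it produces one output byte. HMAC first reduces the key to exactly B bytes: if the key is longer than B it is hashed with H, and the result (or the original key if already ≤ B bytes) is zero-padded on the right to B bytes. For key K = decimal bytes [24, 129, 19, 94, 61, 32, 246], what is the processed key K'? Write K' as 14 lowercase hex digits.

Key decimal bytes [24, 129, 19, 94, 61, 32, 246] = 18 81 13 5e 3d 20 f6 is exactly B = 7 bytes: K' = 18 81 13 5e 3d 20 f6.

1881135e3d20f6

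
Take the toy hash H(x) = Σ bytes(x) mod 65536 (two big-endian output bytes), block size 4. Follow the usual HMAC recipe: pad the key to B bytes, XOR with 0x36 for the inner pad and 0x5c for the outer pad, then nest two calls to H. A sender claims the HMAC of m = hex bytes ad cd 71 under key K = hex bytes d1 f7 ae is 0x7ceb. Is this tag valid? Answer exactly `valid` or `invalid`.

Key hex bytes d1 f7 ae is 3 bytes ≤ B = 4; zero-pad to 4 bytes: K' = d1 f7 ae 00.
K' ⊕ ipad = e7 c1 98 36; K' ⊕ opad = 8d ab f2 5c.
Inner hash: sum = 231+193+152+54+173+205+113 = 1121 → 04 61.
Outer hash (recomputed tag): sum = 141+171+242+92+4+97 = 747 → 02 eb.
Recomputed tag = 02eb; claimed = 7ceb → mismatch.

invalid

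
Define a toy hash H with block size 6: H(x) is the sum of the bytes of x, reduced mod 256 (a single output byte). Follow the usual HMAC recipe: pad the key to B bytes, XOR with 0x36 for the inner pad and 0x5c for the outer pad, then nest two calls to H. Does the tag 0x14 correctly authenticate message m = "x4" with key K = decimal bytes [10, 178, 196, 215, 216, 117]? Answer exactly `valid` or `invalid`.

invalid

Key decimal bytes [10, 178, 196, 215, 216, 117] = 0a b2 c4 d7 d8 75 is exactly B = 6 bytes: K' = 0a b2 c4 d7 d8 75.
K' ⊕ ipad = 3c 84 f2 e1 ee 43; K' ⊕ opad = 56 ee 98 8b 84 29.
Inner hash: sum = 60+132+242+225+238+67+120+52 = 1136; mod 256 = 112 → 70.
Outer hash (recomputed tag): sum = 86+238+152+139+132+41+112 = 900; mod 256 = 132 → 84.
Recomputed tag = 84; claimed = 14 → mismatch.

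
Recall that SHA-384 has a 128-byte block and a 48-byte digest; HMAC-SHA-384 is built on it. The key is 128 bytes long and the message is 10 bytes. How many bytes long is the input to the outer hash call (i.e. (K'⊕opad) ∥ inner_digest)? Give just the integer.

176

Key is 128 ≤ 128 bytes, zero-padded: |K'| = 128.
Outer input = (K'⊕opad) ∥ H(inner) → 128 + 48 = 176 bytes.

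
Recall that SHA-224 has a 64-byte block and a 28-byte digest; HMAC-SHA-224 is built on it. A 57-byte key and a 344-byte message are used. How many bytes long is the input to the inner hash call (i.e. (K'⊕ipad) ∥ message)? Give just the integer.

408

Key is 57 ≤ 64 bytes, zero-padded: |K'| = 64.
Inner input = (K'⊕ipad) ∥ m → 64 + 344 = 408 bytes.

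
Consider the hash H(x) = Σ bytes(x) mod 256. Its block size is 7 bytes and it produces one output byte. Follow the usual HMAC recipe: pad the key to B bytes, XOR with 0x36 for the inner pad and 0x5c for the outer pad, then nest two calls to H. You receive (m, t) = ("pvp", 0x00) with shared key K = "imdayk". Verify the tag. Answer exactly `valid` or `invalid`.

invalid

Key "imdayk" = 69 6d 64 61 79 6b is 6 bytes ≤ B = 7; zero-pad to 7 bytes: K' = 69 6d 64 61 79 6b 00.
K' ⊕ ipad = 5f 5b 52 57 4f 5d 36; K' ⊕ opad = 35 31 38 3d 25 37 5c.
Inner hash: sum = 95+91+82+87+79+93+54+112+118+112 = 923; mod 256 = 155 → 9b.
Outer hash (recomputed tag): sum = 53+49+56+61+37+55+92+155 = 558; mod 256 = 46 → 2e.
Recomputed tag = 2e; claimed = 00 → mismatch.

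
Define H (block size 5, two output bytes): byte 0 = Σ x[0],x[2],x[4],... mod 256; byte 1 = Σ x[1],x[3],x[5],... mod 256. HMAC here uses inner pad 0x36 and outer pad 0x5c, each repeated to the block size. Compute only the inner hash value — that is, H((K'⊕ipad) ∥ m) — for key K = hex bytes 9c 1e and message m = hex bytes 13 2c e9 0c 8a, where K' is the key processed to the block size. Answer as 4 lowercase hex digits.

Key hex bytes 9c 1e is 2 bytes ≤ B = 5; zero-pad to 5 bytes: K' = 9c 1e 00 00 00.
K' ⊕ ipad = aa 28 36 36 36.
Inner input = aa 28 36 36 36 ∥ 13 2c e9 0c 8a.
Inner hash: even-index sum = 334 mod 256 = 78; odd-index sum = 484 mod 256 = 228 → 4e e4.

4ee4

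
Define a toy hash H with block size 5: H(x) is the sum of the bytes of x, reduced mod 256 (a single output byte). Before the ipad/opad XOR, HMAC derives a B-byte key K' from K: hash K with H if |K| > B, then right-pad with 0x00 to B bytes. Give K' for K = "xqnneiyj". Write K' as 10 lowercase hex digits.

|K| = 8 > B = 5, so first hash the key.
H(K): sum = 120+113+110+110+101+105+121+106 = 886; mod 256 = 118 → 76.
Zero-pad H(K) = 76 to 5 bytes: K' = 76 00 00 00 00.

7600000000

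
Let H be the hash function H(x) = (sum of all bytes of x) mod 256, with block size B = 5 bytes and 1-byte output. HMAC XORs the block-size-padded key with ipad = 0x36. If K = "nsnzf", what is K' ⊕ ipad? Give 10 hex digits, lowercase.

5845584c50

Key "nsnzf" = 6e 73 6e 7a 66 is exactly B = 5 bytes: K' = 6e 73 6e 7a 66.
XOR each byte with 0x36: 6e⊕36=58, 73⊕36=45, 6e⊕36=58, 7a⊕36=4c, 66⊕36=50.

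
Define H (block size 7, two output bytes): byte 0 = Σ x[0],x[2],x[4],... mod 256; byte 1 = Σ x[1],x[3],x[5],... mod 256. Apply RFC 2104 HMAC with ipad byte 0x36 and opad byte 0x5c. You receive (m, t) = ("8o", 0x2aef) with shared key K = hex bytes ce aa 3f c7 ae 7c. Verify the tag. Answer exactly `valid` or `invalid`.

invalid

Key hex bytes ce aa 3f c7 ae 7c is 6 bytes ≤ B = 7; zero-pad to 7 bytes: K' = ce aa 3f c7 ae 7c 00.
K' ⊕ ipad = f8 9c 09 f1 98 4a 36; K' ⊕ opad = 92 f6 63 9b f2 20 5c.
Inner hash: even-index sum = 574 mod 256 = 62; odd-index sum = 527 mod 256 = 15 → 3e 0f.
Outer hash (recomputed tag): even-index sum = 594 mod 256 = 82; odd-index sum = 495 mod 256 = 239 → 52 ef.
Recomputed tag = 52ef; claimed = 2aef → mismatch.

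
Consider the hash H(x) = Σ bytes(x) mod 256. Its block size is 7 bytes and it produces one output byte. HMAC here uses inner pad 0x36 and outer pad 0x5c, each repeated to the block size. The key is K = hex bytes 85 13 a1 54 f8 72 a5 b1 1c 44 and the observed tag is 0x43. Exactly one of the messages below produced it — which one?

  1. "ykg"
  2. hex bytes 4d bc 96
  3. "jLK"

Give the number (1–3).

Key hex bytes 85 13 a1 54 f8 72 a5 b1 1c 44 is 10 bytes > B = 7, so hash it first: H(key) = ad, then zero-pad to 7 bytes: K' = ad 00 00 00 00 00 00.
K' ⊕ ipad = 9b 36 36 36 36 36 36; K' ⊕ opad = f1 5c 5c 5c 5c 5c 5c.
m1: inner = H(9b 36 36 36 36 36 36 79 6b 67) = 2a; tag = H(f1 5c 5c 5c 5c 5c 5c 2a) = 43 ← matches
m2: inner = H(9b 36 36 36 36 36 36 4d bc 96) = 7e; tag = H(f1 5c 5c 5c 5c 5c 5c 7e) = 97
m3: inner = H(9b 36 36 36 36 36 36 6a 4c 4b) = e0; tag = H(f1 5c 5c 5c 5c 5c 5c e0) = f9

1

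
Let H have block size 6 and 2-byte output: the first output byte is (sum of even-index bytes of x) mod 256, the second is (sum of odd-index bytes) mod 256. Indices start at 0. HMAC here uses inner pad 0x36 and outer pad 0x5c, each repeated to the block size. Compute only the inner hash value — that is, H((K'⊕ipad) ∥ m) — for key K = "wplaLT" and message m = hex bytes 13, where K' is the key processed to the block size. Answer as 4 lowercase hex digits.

28ff

Key "wplaLT" = 77 70 6c 61 4c 54 is exactly B = 6 bytes: K' = 77 70 6c 61 4c 54.
K' ⊕ ipad = 41 46 5a 57 7a 62.
Inner input = 41 46 5a 57 7a 62 ∥ 13.
Inner hash: even-index sum = 296 mod 256 = 40; odd-index sum = 255 mod 256 = 255 → 28 ff.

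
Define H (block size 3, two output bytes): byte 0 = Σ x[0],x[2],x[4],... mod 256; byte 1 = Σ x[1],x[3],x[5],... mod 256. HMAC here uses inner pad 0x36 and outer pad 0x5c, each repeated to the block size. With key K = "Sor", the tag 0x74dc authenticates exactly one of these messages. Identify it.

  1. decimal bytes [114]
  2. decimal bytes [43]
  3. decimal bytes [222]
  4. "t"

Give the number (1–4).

3

Key "Sor" = 53 6f 72 is exactly B = 3 bytes: K' = 53 6f 72.
K' ⊕ ipad = 65 59 44; K' ⊕ opad = 0f 33 2e.
m1: inner = H(65 59 44 72) = a9 cb; tag = H(0f 33 2e a9 cb) = 08dc
m2: inner = H(65 59 44 2b) = a9 84; tag = H(0f 33 2e a9 84) = c1dc
m3: inner = H(65 59 44 de) = a9 37; tag = H(0f 33 2e a9 37) = 74dc ← matches
m4: inner = H(65 59 44 74) = a9 cd; tag = H(0f 33 2e a9 cd) = 0adc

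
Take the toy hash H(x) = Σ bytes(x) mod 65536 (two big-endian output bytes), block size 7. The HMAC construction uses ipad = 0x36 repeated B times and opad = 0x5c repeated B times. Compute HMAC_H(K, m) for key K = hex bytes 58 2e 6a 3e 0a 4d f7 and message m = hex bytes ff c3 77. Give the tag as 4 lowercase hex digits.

Key hex bytes 58 2e 6a 3e 0a 4d f7 is exactly B = 7 bytes: K' = 58 2e 6a 3e 0a 4d f7.
K' ⊕ ipad = 6e 18 5c 08 3c 7b c1.  K' ⊕ opad = 04 72 36 62 56 11 ab.
Inner input = (K'⊕ipad) ∥ m = 6e 18 5c 08 3c 7b c1 ∥ ff c3 77.
Inner hash: sum = 110+24+92+8+60+123+193+255+195+119 = 1179 → 04 9b.
Outer input = (K'⊕opad) ∥ inner = 04 72 36 62 56 11 ab ∥ 04 9b.
Outer hash (tag): sum = 4+114+54+98+86+17+171+4+155 = 703 → 02 bf.

02bf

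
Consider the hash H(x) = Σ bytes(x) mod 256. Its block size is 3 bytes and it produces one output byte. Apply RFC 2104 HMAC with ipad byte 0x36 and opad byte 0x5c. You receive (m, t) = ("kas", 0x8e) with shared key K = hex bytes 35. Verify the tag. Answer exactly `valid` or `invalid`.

Key hex bytes 35 is 1 byte ≤ B = 3; zero-pad to 3 bytes: K' = 35 00 00.
K' ⊕ ipad = 03 36 36; K' ⊕ opad = 69 5c 5c.
Inner hash: sum = 3+54+54+107+97+115 = 430; mod 256 = 174 → ae.
Outer hash (recomputed tag): sum = 105+92+92+174 = 463; mod 256 = 207 → cf.
Recomputed tag = cf; claimed = 8e → mismatch.

invalid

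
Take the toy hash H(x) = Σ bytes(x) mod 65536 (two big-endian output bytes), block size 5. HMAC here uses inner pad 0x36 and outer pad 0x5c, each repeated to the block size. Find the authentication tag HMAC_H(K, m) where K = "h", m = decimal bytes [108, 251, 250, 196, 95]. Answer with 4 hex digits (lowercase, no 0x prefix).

Key "h" = 68 is 1 byte ≤ B = 5; zero-pad to 5 bytes: K' = 68 00 00 00 00.
K' ⊕ ipad = 5e 36 36 36 36.  K' ⊕ opad = 34 5c 5c 5c 5c.
Inner input = (K'⊕ipad) ∥ m = 5e 36 36 36 36 ∥ 6c fb fa c4 5f.
Inner hash: sum = 94+54+54+54+54+108+251+250+196+95 = 1210 → 04 ba.
Outer input = (K'⊕opad) ∥ inner = 34 5c 5c 5c 5c ∥ 04 ba.
Outer hash (tag): sum = 52+92+92+92+92+4+186 = 610 → 02 62.

0262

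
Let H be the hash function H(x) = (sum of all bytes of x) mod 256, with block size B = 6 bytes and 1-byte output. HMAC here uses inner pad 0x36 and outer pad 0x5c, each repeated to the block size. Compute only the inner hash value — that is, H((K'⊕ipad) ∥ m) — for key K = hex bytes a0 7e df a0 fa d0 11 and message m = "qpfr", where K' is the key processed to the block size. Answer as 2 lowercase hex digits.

Key hex bytes a0 7e df a0 fa d0 11 is 7 bytes > B = 6, so hash it first: H(key) = 78, then zero-pad to 6 bytes: K' = 78 00 00 00 00 00.
K' ⊕ ipad = 4e 36 36 36 36 36.
Inner input = 4e 36 36 36 36 36 ∥ 71 70 66 72.
Inner hash: sum = 78+54+54+54+54+54+113+112+102+114 = 789; mod 256 = 21 → 15.

15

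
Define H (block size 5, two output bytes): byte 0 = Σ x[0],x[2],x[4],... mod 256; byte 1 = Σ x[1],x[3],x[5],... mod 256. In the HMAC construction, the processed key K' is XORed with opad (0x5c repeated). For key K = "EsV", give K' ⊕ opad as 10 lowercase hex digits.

Key "EsV" = 45 73 56 is 3 bytes ≤ B = 5; zero-pad to 5 bytes: K' = 45 73 56 00 00.
XOR each byte with 0x5c: 45⊕5c=19, 73⊕5c=2f, 56⊕5c=0a, 00⊕5c=5c, 00⊕5c=5c.

192f0a5c5c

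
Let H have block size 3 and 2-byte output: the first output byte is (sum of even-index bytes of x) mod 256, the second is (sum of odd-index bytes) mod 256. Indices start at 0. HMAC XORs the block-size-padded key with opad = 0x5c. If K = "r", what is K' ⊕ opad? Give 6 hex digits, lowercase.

2e5c5c

Key "r" = 72 is 1 byte ≤ B = 3; zero-pad to 3 bytes: K' = 72 00 00.
XOR each byte with 0x5c: 72⊕5c=2e, 00⊕5c=5c, 00⊕5c=5c.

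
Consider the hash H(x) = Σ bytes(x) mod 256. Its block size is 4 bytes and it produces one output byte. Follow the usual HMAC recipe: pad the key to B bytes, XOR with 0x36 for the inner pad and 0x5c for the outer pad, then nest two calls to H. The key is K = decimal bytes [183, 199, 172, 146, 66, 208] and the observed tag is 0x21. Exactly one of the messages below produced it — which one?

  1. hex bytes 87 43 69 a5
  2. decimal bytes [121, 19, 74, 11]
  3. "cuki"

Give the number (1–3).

2

Key decimal bytes [183, 199, 172, 146, 66, 208] = b7 c7 ac 92 42 d0 is 6 bytes > B = 4, so hash it first: H(key) = ce, then zero-pad to 4 bytes: K' = ce 00 00 00.
K' ⊕ ipad = f8 36 36 36; K' ⊕ opad = 92 5c 5c 5c.
m1: inner = H(f8 36 36 36 87 43 69 a5) = 72; tag = H(92 5c 5c 5c 72) = 18
m2: inner = H(f8 36 36 36 79 13 4a 0b) = 7b; tag = H(92 5c 5c 5c 7b) = 21 ← matches
m3: inner = H(f8 36 36 36 63 75 6b 69) = 46; tag = H(92 5c 5c 5c 46) = ec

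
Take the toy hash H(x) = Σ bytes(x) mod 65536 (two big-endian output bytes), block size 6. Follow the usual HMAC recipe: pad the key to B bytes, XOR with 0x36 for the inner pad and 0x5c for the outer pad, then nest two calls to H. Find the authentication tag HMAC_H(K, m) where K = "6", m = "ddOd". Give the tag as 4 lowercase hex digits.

02c1

Key "6" = 36 is 1 byte ≤ B = 6; zero-pad to 6 bytes: K' = 36 00 00 00 00 00.
K' ⊕ ipad = 00 36 36 36 36 36.  K' ⊕ opad = 6a 5c 5c 5c 5c 5c.
Inner input = (K'⊕ipad) ∥ m = 00 36 36 36 36 36 ∥ 64 64 4f 64.
Inner hash: sum = 0+54+54+54+54+54+100+100+79+100 = 649 → 02 89.
Outer input = (K'⊕opad) ∥ inner = 6a 5c 5c 5c 5c 5c ∥ 02 89.
Outer hash (tag): sum = 106+92+92+92+92+92+2+137 = 705 → 02 c1.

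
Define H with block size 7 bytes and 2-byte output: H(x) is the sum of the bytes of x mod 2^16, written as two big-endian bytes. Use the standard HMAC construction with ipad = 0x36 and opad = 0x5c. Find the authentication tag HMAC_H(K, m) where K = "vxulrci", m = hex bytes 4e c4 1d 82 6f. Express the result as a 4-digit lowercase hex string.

Key "vxulrci" = 76 78 75 6c 72 63 69 is exactly B = 7 bytes: K' = 76 78 75 6c 72 63 69.
K' ⊕ ipad = 40 4e 43 5a 44 55 5f.  K' ⊕ opad = 2a 24 29 30 2e 3f 35.
Inner input = (K'⊕ipad) ∥ m = 40 4e 43 5a 44 55 5f ∥ 4e c4 1d 82 6f.
Inner hash: sum = 64+78+67+90+68+85+95+78+196+29+130+111 = 1091 → 04 43.
Outer input = (K'⊕opad) ∥ inner = 2a 24 29 30 2e 3f 35 ∥ 04 43.
Outer hash (tag): sum = 42+36+41+48+46+63+53+4+67 = 400 → 01 90.

0190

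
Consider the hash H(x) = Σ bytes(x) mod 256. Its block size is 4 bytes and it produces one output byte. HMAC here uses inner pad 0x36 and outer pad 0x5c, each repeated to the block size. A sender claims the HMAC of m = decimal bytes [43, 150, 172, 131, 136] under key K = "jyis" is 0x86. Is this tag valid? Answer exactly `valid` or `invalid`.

Key "jyis" = 6a 79 69 73 is exactly B = 4 bytes: K' = 6a 79 69 73.
K' ⊕ ipad = 5c 4f 5f 45; K' ⊕ opad = 36 25 35 2f.
Inner hash: sum = 92+79+95+69+43+150+172+131+136 = 967; mod 256 = 199 → c7.
Outer hash (recomputed tag): sum = 54+37+53+47+199 = 390; mod 256 = 134 → 86.
Recomputed tag = 86; claimed = 86 → match.

valid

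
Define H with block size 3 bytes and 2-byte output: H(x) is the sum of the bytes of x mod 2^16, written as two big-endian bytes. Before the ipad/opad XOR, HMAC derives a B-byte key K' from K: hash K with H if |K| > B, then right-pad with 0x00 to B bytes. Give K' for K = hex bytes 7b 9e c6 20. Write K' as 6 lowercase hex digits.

01ff00

|K| = 4 > B = 3, so first hash the key.
H(K): sum = 123+158+198+32 = 511 → 01 ff.
Zero-pad H(K) = 01 ff to 3 bytes: K' = 01 ff 00.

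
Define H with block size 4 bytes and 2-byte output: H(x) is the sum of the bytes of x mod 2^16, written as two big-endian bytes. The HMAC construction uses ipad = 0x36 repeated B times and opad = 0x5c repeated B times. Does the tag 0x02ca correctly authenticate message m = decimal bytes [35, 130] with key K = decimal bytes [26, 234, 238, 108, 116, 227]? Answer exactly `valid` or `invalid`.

valid

Key decimal bytes [26, 234, 238, 108, 116, 227] = 1a ea ee 6c 74 e3 is 6 bytes > B = 4, so hash it first: H(key) = 03 b5, then zero-pad to 4 bytes: K' = 03 b5 00 00.
K' ⊕ ipad = 35 83 36 36; K' ⊕ opad = 5f e9 5c 5c.
Inner hash: sum = 53+131+54+54+35+130 = 457 → 01 c9.
Outer hash (recomputed tag): sum = 95+233+92+92+1+201 = 714 → 02 ca.
Recomputed tag = 02ca; claimed = 02ca → match.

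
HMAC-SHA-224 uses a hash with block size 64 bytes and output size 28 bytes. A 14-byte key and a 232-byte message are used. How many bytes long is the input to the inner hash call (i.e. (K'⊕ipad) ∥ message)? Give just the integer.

296

Key is 14 ≤ 64 bytes, zero-padded: |K'| = 64.
Inner input = (K'⊕ipad) ∥ m → 64 + 232 = 296 bytes.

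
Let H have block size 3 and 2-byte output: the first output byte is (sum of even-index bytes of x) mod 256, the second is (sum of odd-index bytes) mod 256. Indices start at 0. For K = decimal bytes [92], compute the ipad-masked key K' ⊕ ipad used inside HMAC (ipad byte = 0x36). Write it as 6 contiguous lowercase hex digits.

Key decimal bytes [92] = 5c is 1 byte ≤ B = 3; zero-pad to 3 bytes: K' = 5c 00 00.
XOR each byte with 0x36: 5c⊕36=6a, 00⊕36=36, 00⊕36=36.

6a3636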